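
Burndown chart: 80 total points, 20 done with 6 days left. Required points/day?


Formula: Required rate = Remaining points / Days left
Remaining = 80 - 20 = 60 points
Required rate = 60 / 6 = 10.0 points/day

10.0 points/day


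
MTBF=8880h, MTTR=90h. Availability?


Availability = MTBF / (MTBF + MTTR)
Availability = 8880 / (8880 + 90)
Availability = 8880 / 8970
Availability = 98.9967%

98.9967%


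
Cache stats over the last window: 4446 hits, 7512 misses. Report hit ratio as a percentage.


Formula: hit rate = hits / (hits + misses) * 100
hit rate = 4446 / (4446 + 7512) * 100
hit rate = 4446 / 11958 * 100
hit rate = 37.18%

37.18%


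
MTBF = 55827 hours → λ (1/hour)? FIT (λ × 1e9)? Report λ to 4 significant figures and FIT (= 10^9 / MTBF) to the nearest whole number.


Formula: λ = 1 / MTBF; FIT = λ × 1e9 = 1e9 / MTBF
λ = 1 / 55827 ≈ 1.791e-05 failures/hour
FIT = 1e9 / 55827 ≈ 17912 failures per 1e9 hours (nearest whole number)

λ = 1.791e-05 /h, FIT = 17912


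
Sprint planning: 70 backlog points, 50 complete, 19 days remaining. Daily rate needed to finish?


Formula: Required rate = Remaining points / Days left
Remaining = 70 - 50 = 20 points
Required rate = 20 / 19 = 1.05 points/day

1.05 points/day


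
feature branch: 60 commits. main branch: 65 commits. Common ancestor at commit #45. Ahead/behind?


Common ancestor: commit #45
feature commits after divergence: 60 - 45 = 15
main commits after divergence: 65 - 45 = 20
feature is 15 commits ahead of main
main is 20 commits ahead of feature

feature ahead: 15, main ahead: 20


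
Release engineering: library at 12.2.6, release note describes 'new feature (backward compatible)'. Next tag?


Current: 12.2.6
Change category: 'new feature (backward compatible)' → minor bump
SemVer rule: minor bump → increment MINOR, reset PATCH to 0 (MAJOR unchanged)
New: 12.3.0

12.3.0


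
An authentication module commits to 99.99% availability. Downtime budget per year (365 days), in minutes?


Formula: allowed downtime = period * (100 - SLA) / 100
Period (year (365 days)) = 525600 minutes
Unavailability fraction = (100 - 99.99) / 100
Allowed downtime = 525600 * (100 - 99.99) / 100
Allowed downtime = 52.56 minutes

52.56 minutes


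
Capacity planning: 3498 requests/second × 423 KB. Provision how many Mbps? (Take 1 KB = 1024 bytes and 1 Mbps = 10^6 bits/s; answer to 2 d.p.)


Formula: Mbps = payload_bytes * RPS * 8 / 1e6
Payload per request = 423 KB = 423 * 1024 = 433152 bytes
Total bytes/sec = 433152 * 3498 = 1515165696
Total bits/sec = 1515165696 * 8 = 12121325568
Mbps = 12121325568 / 1e6 = 12121.33

12121.33 Mbps


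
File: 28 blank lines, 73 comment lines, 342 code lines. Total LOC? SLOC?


Total LOC = blank + comment + code
Total LOC = 28 + 73 + 342 = 443
SLOC (source only) = code = 342

Total LOC: 443, SLOC: 342


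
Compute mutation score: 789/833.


Mutation score = killed / total * 100
Mutation score = 789 / 833 * 100
Mutation score = 94.72%

94.72%


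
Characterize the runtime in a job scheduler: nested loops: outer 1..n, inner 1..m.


Reasoning: product of independent bounds
Complexity: O(n*m)

O(n*m)


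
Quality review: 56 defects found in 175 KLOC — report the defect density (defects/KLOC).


Defect density = defects / KLOC
Defect density = 56 / 175
Defect density = 0.32 defects/KLOC

0.32 defects/KLOC


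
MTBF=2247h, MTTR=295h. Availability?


Availability = MTBF / (MTBF + MTTR)
Availability = 2247 / (2247 + 295)
Availability = 2247 / 2542
Availability = 88.395%

88.395%


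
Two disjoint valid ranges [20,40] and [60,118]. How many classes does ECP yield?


Valid ranges: [20,40] and [60,118]
Class 1: x < 20 — invalid
Class 2: 20 ≤ x ≤ 40 — valid
Class 3: 40 < x < 60 — invalid (gap between ranges)
Class 4: 60 ≤ x ≤ 118 — valid
Class 5: x > 118 — invalid
Total equivalence classes: 5

5 equivalence classes


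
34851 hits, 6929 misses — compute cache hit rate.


Formula: hit rate = hits / (hits + misses) * 100
hit rate = 34851 / (34851 + 6929) * 100
hit rate = 34851 / 41780 * 100
hit rate = 83.42%

83.42%


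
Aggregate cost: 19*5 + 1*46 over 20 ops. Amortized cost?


Formula: Amortized cost = Total cost / Operations
Total cost = (19 * 5) + (1 * 46)
Total cost = 95 + 46 = 141
Amortized = 141 / 20 = 7.05

7.05


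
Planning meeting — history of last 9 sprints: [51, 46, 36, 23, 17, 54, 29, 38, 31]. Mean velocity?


Formula: Avg velocity = Total points / Number of sprints
Points: [51, 46, 36, 23, 17, 54, 29, 38, 31]
Sum = 51 + 46 + 36 + 23 + 17 + 54 + 29 + 38 + 31 = 325
Avg velocity = 325 / 9 = 36.11 points/sprint

36.11 points/sprint


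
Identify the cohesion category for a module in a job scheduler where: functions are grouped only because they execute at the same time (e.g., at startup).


Reasoning: Related by timing only
Type: Temporal cohesion

Temporal cohesion


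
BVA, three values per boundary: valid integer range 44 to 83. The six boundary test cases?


Range: [44, 83]
Boundaries: just below min, min, min+1, max-1, max, just above max
Values: [43, 44, 45, 82, 83, 84]

[43, 44, 45, 82, 83, 84]


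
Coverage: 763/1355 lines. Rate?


Coverage = covered / total * 100
Coverage = 763 / 1355 * 100
Coverage = 56.31%

56.31%


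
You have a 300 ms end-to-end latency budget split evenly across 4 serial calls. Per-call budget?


Formula: per_stage = total_budget / stages
per_stage = 300 / 4
per_stage = 75.0 ms

75.0 ms


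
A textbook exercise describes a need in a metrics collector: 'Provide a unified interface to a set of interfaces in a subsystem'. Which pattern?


This matches the Facade pattern

Facade


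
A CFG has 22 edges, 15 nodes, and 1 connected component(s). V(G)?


Formula: V(G) = E - N + 2P
V(G) = 22 - 15 + 2*1
V(G) = 7 + 2
V(G) = 9

9


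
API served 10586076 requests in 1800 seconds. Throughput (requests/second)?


Formula: throughput = requests / seconds
throughput = 10586076 / 1800
throughput = 5881.15 requests/second

5881.15 requests/second


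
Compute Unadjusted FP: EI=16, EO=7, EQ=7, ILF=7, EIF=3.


UFP = EI*4 + EO*5 + EQ*4 + ILF*10 + EIF*7
UFP = 16*4 + 7*5 + 7*4 + 7*10 + 3*7
UFP = 64 + 35 + 28 + 70 + 21
UFP = 218

218


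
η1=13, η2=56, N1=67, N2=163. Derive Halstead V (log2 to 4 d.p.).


Formula: V = N * log2(η), where N = N1 + N2 and η = η1 + η2
η = 13 + 56 = 69
N = 67 + 163 = 230
log2(69) ≈ 6.1085
V = 230 * 6.1085 = 1404.96

1404.96


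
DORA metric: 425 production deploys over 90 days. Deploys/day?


Formula: deployments per day = releases / days
= 425 / 90
= 4.722 deploys/day
(equivalently, 33.06 deploys/week)

4.722 deploys/day


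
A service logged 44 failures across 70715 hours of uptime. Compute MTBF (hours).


Formula: MTBF = Total operating time / Number of failures
MTBF = 70715 / 44
MTBF = 1607.16 hours

1607.16 hours


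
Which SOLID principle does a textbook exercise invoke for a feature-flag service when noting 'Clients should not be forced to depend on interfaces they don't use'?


This describes the Interface Segregation Principle (ISP)

Interface Segregation Principle (ISP)


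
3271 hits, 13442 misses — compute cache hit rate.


Formula: hit rate = hits / (hits + misses) * 100
hit rate = 3271 / (3271 + 13442) * 100
hit rate = 3271 / 16713 * 100
hit rate = 19.57%

19.57%


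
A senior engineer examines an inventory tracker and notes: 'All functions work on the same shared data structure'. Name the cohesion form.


Reasoning: Functions share data
Type: Communicational cohesion

Communicational cohesion


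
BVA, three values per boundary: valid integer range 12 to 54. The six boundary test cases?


Range: [12, 54]
Boundaries: just below min, min, min+1, max-1, max, just above max
Values: [11, 12, 13, 53, 54, 55]

[11, 12, 13, 53, 54, 55]


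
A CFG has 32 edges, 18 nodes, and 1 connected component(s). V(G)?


Formula: V(G) = E - N + 2P
V(G) = 32 - 18 + 2*1
V(G) = 14 + 2
V(G) = 16

16


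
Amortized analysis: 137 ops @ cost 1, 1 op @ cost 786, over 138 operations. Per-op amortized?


Formula: Amortized cost = Total cost / Operations
Total cost = (137 * 1) + (1 * 786)
Total cost = 137 + 786 = 923
Amortized = 923 / 138 = 6.6884

6.6884


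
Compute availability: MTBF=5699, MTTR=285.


Availability = MTBF / (MTBF + MTTR)
Availability = 5699 / (5699 + 285)
Availability = 5699 / 5984
Availability = 95.2373%

95.2373%


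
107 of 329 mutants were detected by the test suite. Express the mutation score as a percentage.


Mutation score = killed / total * 100
Mutation score = 107 / 329 * 100
Mutation score = 32.52%

32.52%


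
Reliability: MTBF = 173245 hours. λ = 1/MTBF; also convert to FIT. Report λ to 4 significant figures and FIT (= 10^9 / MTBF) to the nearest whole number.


Formula: λ = 1 / MTBF; FIT = λ × 1e9 = 1e9 / MTBF
λ = 1 / 173245 ≈ 5.772e-06 failures/hour
FIT = 1e9 / 173245 ≈ 5772 failures per 1e9 hours (nearest whole number)

λ = 5.772e-06 /h, FIT = 5772


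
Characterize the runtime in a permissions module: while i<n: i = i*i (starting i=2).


Reasoning: squaring drives double-exponential growth; iterations ~ log log n
Complexity: O(log log n)

O(log log n)


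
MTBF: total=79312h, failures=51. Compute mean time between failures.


Formula: MTBF = Total operating time / Number of failures
MTBF = 79312 / 51
MTBF = 1555.14 hours

1555.14 hours


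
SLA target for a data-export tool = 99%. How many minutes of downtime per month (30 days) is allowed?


Formula: allowed downtime = period * (100 - SLA) / 100
Period (month (30 days)) = 43200 minutes
Unavailability fraction = (100 - 99.0) / 100
Allowed downtime = 43200 * (100 - 99.0) / 100
Allowed downtime = 432.0 minutes

432.0 minutes


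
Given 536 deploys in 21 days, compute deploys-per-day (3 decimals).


Formula: deployments per day = releases / days
= 536 / 21
= 25.524 deploys/day
(equivalently, 178.67 deploys/week)

25.524 deploys/day


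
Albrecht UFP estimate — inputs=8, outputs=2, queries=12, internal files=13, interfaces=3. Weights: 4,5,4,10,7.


UFP = EI*4 + EO*5 + EQ*4 + ILF*10 + EIF*7
UFP = 8*4 + 2*5 + 12*4 + 13*10 + 3*7
UFP = 32 + 10 + 48 + 130 + 21
UFP = 241

241


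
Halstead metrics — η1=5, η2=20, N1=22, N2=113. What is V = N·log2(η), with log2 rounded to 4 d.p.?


Formula: V = N * log2(η), where N = N1 + N2 and η = η1 + η2
η = 5 + 20 = 25
N = 22 + 113 = 135
log2(25) ≈ 4.6439
V = 135 * 4.6439 = 626.93

626.93


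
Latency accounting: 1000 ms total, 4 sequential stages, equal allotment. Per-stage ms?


Formula: per_stage = total_budget / stages
per_stage = 1000 / 4
per_stage = 250.0 ms

250.0 ms


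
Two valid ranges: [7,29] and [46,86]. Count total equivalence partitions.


Valid ranges: [7,29] and [46,86]
Class 1: x < 7 — invalid
Class 2: 7 ≤ x ≤ 29 — valid
Class 3: 29 < x < 46 — invalid (gap between ranges)
Class 4: 46 ≤ x ≤ 86 — valid
Class 5: x > 86 — invalid
Total equivalence classes: 5

5 equivalence classes


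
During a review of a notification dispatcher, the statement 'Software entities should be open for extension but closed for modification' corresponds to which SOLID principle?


This describes the Open/Closed Principle (OCP)

Open/Closed Principle (OCP)


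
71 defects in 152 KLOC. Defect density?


Defect density = defects / KLOC
Defect density = 71 / 152
Defect density = 0.467 defects/KLOC

0.467 defects/KLOC


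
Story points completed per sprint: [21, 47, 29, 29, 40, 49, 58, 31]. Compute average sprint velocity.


Formula: Avg velocity = Total points / Number of sprints
Points: [21, 47, 29, 29, 40, 49, 58, 31]
Sum = 21 + 47 + 29 + 29 + 40 + 49 + 58 + 31 = 304
Avg velocity = 304 / 8 = 38.0 points/sprint

38.0 points/sprint


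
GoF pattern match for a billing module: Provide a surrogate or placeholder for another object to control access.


This matches the Proxy pattern

Proxy


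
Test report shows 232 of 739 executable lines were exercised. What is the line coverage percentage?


Coverage = covered / total * 100
Coverage = 232 / 739 * 100
Coverage = 31.39%

31.39%


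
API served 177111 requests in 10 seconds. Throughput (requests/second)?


Formula: throughput = requests / seconds
throughput = 177111 / 10
throughput = 17711.1 requests/second

17711.1 requests/second


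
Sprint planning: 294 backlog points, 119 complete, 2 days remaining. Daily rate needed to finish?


Formula: Required rate = Remaining points / Days left
Remaining = 294 - 119 = 175 points
Required rate = 175 / 2 = 87.5 points/day

87.5 points/day


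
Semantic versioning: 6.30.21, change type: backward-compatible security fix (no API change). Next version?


Current: 6.30.21
Change category: 'backward-compatible security fix (no API change)' → patch bump
SemVer rule: patch bump → increment PATCH (MAJOR and MINOR unchanged)
New: 6.30.22

6.30.22


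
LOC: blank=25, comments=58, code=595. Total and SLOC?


Total LOC = blank + comment + code
Total LOC = 25 + 58 + 595 = 678
SLOC (source only) = code = 595

Total LOC: 678, SLOC: 595


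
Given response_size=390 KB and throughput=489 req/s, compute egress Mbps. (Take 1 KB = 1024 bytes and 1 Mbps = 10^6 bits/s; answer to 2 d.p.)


Formula: Mbps = payload_bytes * RPS * 8 / 1e6
Payload per request = 390 KB = 390 * 1024 = 399360 bytes
Total bytes/sec = 399360 * 489 = 195287040
Total bits/sec = 195287040 * 8 = 1562296320
Mbps = 1562296320 / 1e6 = 1562.3

1562.3 Mbps


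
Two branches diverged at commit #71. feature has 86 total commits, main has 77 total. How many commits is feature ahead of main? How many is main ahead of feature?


Common ancestor: commit #71
feature commits after divergence: 86 - 71 = 15
main commits after divergence: 77 - 71 = 6
feature is 15 commits ahead of main
main is 6 commits ahead of feature

feature ahead: 15, main ahead: 6


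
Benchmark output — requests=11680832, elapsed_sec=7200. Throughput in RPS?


Formula: throughput = requests / seconds
throughput = 11680832 / 7200
throughput = 1622.34 requests/second

1622.34 requests/second


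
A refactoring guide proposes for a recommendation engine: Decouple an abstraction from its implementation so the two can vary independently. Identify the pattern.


This matches the Bridge pattern

Bridge


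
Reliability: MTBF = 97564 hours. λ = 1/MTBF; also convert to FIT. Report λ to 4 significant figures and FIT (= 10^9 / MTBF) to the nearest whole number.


Formula: λ = 1 / MTBF; FIT = λ × 1e9 = 1e9 / MTBF
λ = 1 / 97564 ≈ 1.025e-05 failures/hour
FIT = 1e9 / 97564 ≈ 10250 failures per 1e9 hours (nearest whole number)

λ = 1.025e-05 /h, FIT = 10250


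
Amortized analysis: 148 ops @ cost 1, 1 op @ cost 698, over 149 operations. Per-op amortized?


Formula: Amortized cost = Total cost / Operations
Total cost = (148 * 1) + (1 * 698)
Total cost = 148 + 698 = 846
Amortized = 846 / 149 = 5.6779

5.6779


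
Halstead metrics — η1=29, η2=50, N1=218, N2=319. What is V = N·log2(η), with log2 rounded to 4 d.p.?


Formula: V = N * log2(η), where N = N1 + N2 and η = η1 + η2
η = 29 + 50 = 79
N = 218 + 319 = 537
log2(79) ≈ 6.3038
V = 537 * 6.3038 = 3385.14

3385.14


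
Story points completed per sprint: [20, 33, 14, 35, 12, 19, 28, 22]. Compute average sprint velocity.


Formula: Avg velocity = Total points / Number of sprints
Points: [20, 33, 14, 35, 12, 19, 28, 22]
Sum = 20 + 33 + 14 + 35 + 12 + 19 + 28 + 22 = 183
Avg velocity = 183 / 8 = 22.88 points/sprint

22.88 points/sprint


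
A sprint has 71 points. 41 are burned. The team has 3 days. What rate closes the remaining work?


Formula: Required rate = Remaining points / Days left
Remaining = 71 - 41 = 30 points
Required rate = 30 / 3 = 10.0 points/day

10.0 points/day


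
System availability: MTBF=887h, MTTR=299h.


Availability = MTBF / (MTBF + MTTR)
Availability = 887 / (887 + 299)
Availability = 887 / 1186
Availability = 74.7892%

74.7892%


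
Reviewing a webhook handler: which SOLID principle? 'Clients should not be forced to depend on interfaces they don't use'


This describes the Interface Segregation Principle (ISP)

Interface Segregation Principle (ISP)


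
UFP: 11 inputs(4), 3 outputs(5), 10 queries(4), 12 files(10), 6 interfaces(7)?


UFP = EI*4 + EO*5 + EQ*4 + ILF*10 + EIF*7
UFP = 11*4 + 3*5 + 10*4 + 12*10 + 6*7
UFP = 44 + 15 + 40 + 120 + 42
UFP = 261

261


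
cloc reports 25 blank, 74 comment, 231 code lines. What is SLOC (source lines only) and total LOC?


Total LOC = blank + comment + code
Total LOC = 25 + 74 + 231 = 330
SLOC (source only) = code = 231

Total LOC: 330, SLOC: 231


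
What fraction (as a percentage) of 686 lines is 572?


Coverage = covered / total * 100
Coverage = 572 / 686 * 100
Coverage = 83.38%

83.38%


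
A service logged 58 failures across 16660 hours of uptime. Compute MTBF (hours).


Formula: MTBF = Total operating time / Number of failures
MTBF = 16660 / 58
MTBF = 287.24 hours

287.24 hours


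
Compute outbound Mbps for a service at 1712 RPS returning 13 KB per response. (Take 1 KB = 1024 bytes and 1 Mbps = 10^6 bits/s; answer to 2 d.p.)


Formula: Mbps = payload_bytes * RPS * 8 / 1e6
Payload per request = 13 KB = 13 * 1024 = 13312 bytes
Total bytes/sec = 13312 * 1712 = 22790144
Total bits/sec = 22790144 * 8 = 182321152
Mbps = 182321152 / 1e6 = 182.32

182.32 Mbps


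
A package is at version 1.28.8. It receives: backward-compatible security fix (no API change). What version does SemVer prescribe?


Current: 1.28.8
Change category: 'backward-compatible security fix (no API change)' → patch bump
SemVer rule: patch bump → increment PATCH (MAJOR and MINOR unchanged)
New: 1.28.9

1.28.9


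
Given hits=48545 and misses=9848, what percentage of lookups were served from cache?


Formula: hit rate = hits / (hits + misses) * 100
hit rate = 48545 / (48545 + 9848) * 100
hit rate = 48545 / 58393 * 100
hit rate = 83.13%

83.13%


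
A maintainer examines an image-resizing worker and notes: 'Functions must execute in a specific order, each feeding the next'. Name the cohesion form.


Reasoning: Output of one is input to next
Type: Sequential cohesion

Sequential cohesion


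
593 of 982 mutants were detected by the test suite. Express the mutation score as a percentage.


Mutation score = killed / total * 100
Mutation score = 593 / 982 * 100
Mutation score = 60.39%

60.39%


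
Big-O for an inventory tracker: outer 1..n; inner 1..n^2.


Reasoning: n times n^2
Complexity: O(n^3)

O(n^3)


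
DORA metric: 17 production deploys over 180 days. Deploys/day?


Formula: deployments per day = releases / days
= 17 / 180
= 0.094 deploys/day
(equivalently, 0.66 deploys/week)

0.094 deploys/day


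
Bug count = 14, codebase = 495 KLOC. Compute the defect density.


Defect density = defects / KLOC
Defect density = 14 / 495
Defect density = 0.028 defects/KLOC

0.028 defects/KLOC


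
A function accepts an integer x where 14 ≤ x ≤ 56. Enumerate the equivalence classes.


Valid range: [14, 56]
Class 1: x < 14 — invalid
Class 2: 14 ≤ x ≤ 56 — valid
Class 3: x > 56 — invalid
Total equivalence classes: 3

3 equivalence classes


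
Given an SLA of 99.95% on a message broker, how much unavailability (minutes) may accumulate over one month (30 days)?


Formula: allowed downtime = period * (100 - SLA) / 100
Period (month (30 days)) = 43200 minutes
Unavailability fraction = (100 - 99.95) / 100
Allowed downtime = 43200 * (100 - 99.95) / 100
Allowed downtime = 21.6 minutes

21.6 minutes


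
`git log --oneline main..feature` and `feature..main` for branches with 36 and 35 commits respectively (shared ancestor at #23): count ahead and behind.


Common ancestor: commit #23
feature commits after divergence: 36 - 23 = 13
main commits after divergence: 35 - 23 = 12
feature is 13 commits ahead of main
main is 12 commits ahead of feature

feature ahead: 13, main ahead: 12


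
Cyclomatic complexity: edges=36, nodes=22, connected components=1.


Formula: V(G) = E - N + 2P
V(G) = 36 - 22 + 2*1
V(G) = 14 + 2
V(G) = 16

16


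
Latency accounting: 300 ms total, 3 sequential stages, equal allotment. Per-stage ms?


Formula: per_stage = total_budget / stages
per_stage = 300 / 3
per_stage = 100.0 ms

100.0 ms


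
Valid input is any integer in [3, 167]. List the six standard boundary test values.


Range: [3, 167]
Boundaries: just below min, min, min+1, max-1, max, just above max
Values: [2, 3, 4, 166, 167, 168]

[2, 3, 4, 166, 167, 168]


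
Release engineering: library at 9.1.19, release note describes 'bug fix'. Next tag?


Current: 9.1.19
Change category: 'bug fix' → patch bump
SemVer rule: patch bump → increment PATCH (MAJOR and MINOR unchanged)
New: 9.1.20

9.1.20


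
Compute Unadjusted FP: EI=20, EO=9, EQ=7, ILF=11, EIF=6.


UFP = EI*4 + EO*5 + EQ*4 + ILF*10 + EIF*7
UFP = 20*4 + 9*5 + 7*4 + 11*10 + 6*7
UFP = 80 + 45 + 28 + 110 + 42
UFP = 305

305


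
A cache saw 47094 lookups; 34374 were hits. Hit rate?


Formula: hit rate = hits / (hits + misses) * 100
hit rate = 34374 / (34374 + 12720) * 100
hit rate = 34374 / 47094 * 100
hit rate = 72.99%

72.99%


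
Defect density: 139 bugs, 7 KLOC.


Defect density = defects / KLOC
Defect density = 139 / 7
Defect density = 19.857 defects/KLOC

19.857 defects/KLOC


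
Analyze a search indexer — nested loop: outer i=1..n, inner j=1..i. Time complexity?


Reasoning: triangle: n(n+1)/2 ~ n^2/2
Complexity: O(n^2)

O(n^2)


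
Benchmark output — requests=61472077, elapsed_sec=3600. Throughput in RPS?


Formula: throughput = requests / seconds
throughput = 61472077 / 3600
throughput = 17075.58 requests/second

17075.58 requests/second


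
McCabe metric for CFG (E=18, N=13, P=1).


Formula: V(G) = E - N + 2P
V(G) = 18 - 13 + 2*1
V(G) = 5 + 2
V(G) = 7

7


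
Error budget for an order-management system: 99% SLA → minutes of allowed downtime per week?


Formula: allowed downtime = period * (100 - SLA) / 100
Period (week) = 10080 minutes
Unavailability fraction = (100 - 99.0) / 100
Allowed downtime = 10080 * (100 - 99.0) / 100
Allowed downtime = 100.8 minutes

100.8 minutes


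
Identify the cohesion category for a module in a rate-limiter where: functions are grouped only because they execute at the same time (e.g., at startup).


Reasoning: Related by timing only
Type: Temporal cohesion

Temporal cohesion


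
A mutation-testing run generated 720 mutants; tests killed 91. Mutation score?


Mutation score = killed / total * 100
Mutation score = 91 / 720 * 100
Mutation score = 12.64%

12.64%


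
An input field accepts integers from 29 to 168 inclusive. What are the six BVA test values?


Range: [29, 168]
Boundaries: just below min, min, min+1, max-1, max, just above max
Values: [28, 29, 30, 167, 168, 169]

[28, 29, 30, 167, 168, 169]


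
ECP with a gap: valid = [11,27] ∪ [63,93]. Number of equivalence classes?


Valid ranges: [11,27] and [63,93]
Class 1: x < 11 — invalid
Class 2: 11 ≤ x ≤ 27 — valid
Class 3: 27 < x < 63 — invalid (gap between ranges)
Class 4: 63 ≤ x ≤ 93 — valid
Class 5: x > 93 — invalid
Total equivalence classes: 5

5 equivalence classes


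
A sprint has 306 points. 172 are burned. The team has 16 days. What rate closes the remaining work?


Formula: Required rate = Remaining points / Days left
Remaining = 306 - 172 = 134 points
Required rate = 134 / 16 = 8.38 points/day

8.38 points/day


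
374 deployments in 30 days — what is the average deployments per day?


Formula: deployments per day = releases / days
= 374 / 30
= 12.467 deploys/day
(equivalently, 87.27 deploys/week)

12.467 deploys/day


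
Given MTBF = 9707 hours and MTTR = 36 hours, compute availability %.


Availability = MTBF / (MTBF + MTTR)
Availability = 9707 / (9707 + 36)
Availability = 9707 / 9743
Availability = 99.6305%

99.6305%


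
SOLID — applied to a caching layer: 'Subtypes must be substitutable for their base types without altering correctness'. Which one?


This describes the Liskov Substitution Principle (LSP)

Liskov Substitution Principle (LSP)


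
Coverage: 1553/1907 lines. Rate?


Coverage = covered / total * 100
Coverage = 1553 / 1907 * 100
Coverage = 81.44%

81.44%


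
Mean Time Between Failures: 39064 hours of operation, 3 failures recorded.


Formula: MTBF = Total operating time / Number of failures
MTBF = 39064 / 3
MTBF = 13021.33 hours

13021.33 hours


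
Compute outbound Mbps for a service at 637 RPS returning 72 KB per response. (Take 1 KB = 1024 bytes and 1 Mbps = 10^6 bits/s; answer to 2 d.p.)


Formula: Mbps = payload_bytes * RPS * 8 / 1e6
Payload per request = 72 KB = 72 * 1024 = 73728 bytes
Total bytes/sec = 73728 * 637 = 46964736
Total bits/sec = 46964736 * 8 = 375717888
Mbps = 375717888 / 1e6 = 375.72

375.72 Mbps


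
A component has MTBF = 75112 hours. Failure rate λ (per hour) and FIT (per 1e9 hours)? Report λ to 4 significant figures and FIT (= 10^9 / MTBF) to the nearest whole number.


Formula: λ = 1 / MTBF; FIT = λ × 1e9 = 1e9 / MTBF
λ = 1 / 75112 ≈ 1.331e-05 failures/hour
FIT = 1e9 / 75112 ≈ 13313 failures per 1e9 hours (nearest whole number)

λ = 1.331e-05 /h, FIT = 13313


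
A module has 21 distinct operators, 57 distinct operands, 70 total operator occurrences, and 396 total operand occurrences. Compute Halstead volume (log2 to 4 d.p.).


Formula: V = N * log2(η), where N = N1 + N2 and η = η1 + η2
η = 21 + 57 = 78
N = 70 + 396 = 466
log2(78) ≈ 6.2854
V = 466 * 6.2854 = 2929.00

2929.00


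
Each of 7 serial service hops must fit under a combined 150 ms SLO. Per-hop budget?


Formula: per_stage = total_budget / stages
per_stage = 150 / 7
per_stage = 21.43 ms

21.43 ms


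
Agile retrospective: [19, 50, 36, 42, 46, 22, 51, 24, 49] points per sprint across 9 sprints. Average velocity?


Formula: Avg velocity = Total points / Number of sprints
Points: [19, 50, 36, 42, 46, 22, 51, 24, 49]
Sum = 19 + 50 + 36 + 42 + 46 + 22 + 51 + 24 + 49 = 339
Avg velocity = 339 / 9 = 37.67 points/sprint

37.67 points/sprint


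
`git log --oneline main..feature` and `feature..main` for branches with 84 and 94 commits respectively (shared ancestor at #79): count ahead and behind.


Common ancestor: commit #79
feature commits after divergence: 84 - 79 = 5
main commits after divergence: 94 - 79 = 15
feature is 5 commits ahead of main
main is 15 commits ahead of feature

feature ahead: 5, main ahead: 15


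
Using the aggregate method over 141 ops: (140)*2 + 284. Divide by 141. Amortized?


Formula: Amortized cost = Total cost / Operations
Total cost = (140 * 2) + (1 * 284)
Total cost = 280 + 284 = 564
Amortized = 564 / 141 = 4.0

4.0


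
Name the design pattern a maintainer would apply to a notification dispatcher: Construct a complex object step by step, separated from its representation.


This matches the Builder pattern

Builder


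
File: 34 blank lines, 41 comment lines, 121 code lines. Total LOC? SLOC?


Total LOC = blank + comment + code
Total LOC = 34 + 41 + 121 = 196
SLOC (source only) = code = 121

Total LOC: 196, SLOC: 121


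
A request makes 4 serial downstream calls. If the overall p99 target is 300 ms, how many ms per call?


Formula: per_stage = total_budget / stages
per_stage = 300 / 4
per_stage = 75.0 ms

75.0 ms


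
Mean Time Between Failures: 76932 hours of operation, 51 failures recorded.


Formula: MTBF = Total operating time / Number of failures
MTBF = 76932 / 51
MTBF = 1508.47 hours

1508.47 hours


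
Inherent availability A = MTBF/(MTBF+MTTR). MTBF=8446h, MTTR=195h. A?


Availability = MTBF / (MTBF + MTTR)
Availability = 8446 / (8446 + 195)
Availability = 8446 / 8641
Availability = 97.7433%

97.7433%


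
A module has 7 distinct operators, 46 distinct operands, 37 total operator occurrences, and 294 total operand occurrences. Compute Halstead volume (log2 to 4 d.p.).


Formula: V = N * log2(η), where N = N1 + N2 and η = η1 + η2
η = 7 + 46 = 53
N = 37 + 294 = 331
log2(53) ≈ 5.7279
V = 331 * 5.7279 = 1895.93

1895.93


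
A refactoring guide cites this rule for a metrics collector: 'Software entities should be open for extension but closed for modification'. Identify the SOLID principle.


This describes the Open/Closed Principle (OCP)

Open/Closed Principle (OCP)


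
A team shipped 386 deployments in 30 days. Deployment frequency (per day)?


Formula: deployments per day = releases / days
= 386 / 30
= 12.867 deploys/day
(equivalently, 90.07 deploys/week)

12.867 deploys/day


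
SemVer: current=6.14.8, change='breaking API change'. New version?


Current: 6.14.8
Change category: 'breaking API change' → major bump
SemVer rule: major bump → increment MAJOR, reset MINOR and PATCH to 0
New: 7.0.0

7.0.0


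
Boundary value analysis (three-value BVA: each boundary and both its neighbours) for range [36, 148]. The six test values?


Range: [36, 148]
Boundaries: just below min, min, min+1, max-1, max, just above max
Values: [35, 36, 37, 147, 148, 149]

[35, 36, 37, 147, 148, 149]


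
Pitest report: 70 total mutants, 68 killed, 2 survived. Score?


Mutation score = killed / total * 100
Mutation score = 68 / 70 * 100
Mutation score = 97.14%

97.14%


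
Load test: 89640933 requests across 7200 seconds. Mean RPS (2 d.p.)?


Formula: throughput = requests / seconds
throughput = 89640933 / 7200
throughput = 12450.13 requests/second

12450.13 requests/second


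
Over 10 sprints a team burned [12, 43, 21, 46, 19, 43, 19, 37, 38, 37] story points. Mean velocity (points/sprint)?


Formula: Avg velocity = Total points / Number of sprints
Points: [12, 43, 21, 46, 19, 43, 19, 37, 38, 37]
Sum = 12 + 43 + 21 + 46 + 19 + 43 + 19 + 37 + 38 + 37 = 315
Avg velocity = 315 / 10 = 31.5 points/sprint

31.5 points/sprint


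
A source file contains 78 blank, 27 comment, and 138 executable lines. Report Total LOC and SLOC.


Total LOC = blank + comment + code
Total LOC = 78 + 27 + 138 = 243
SLOC (source only) = code = 138

Total LOC: 243, SLOC: 138


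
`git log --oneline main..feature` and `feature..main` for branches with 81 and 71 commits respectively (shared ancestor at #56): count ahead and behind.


Common ancestor: commit #56
feature commits after divergence: 81 - 56 = 25
main commits after divergence: 71 - 56 = 15
feature is 25 commits ahead of main
main is 15 commits ahead of feature

feature ahead: 25, main ahead: 15


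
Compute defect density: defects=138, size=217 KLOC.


Defect density = defects / KLOC
Defect density = 138 / 217
Defect density = 0.636 defects/KLOC

0.636 defects/KLOC


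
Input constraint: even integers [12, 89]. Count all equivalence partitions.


Constraint: even integers in [12, 89]
Class 1: x < 12 — out-of-range invalid
Class 2: x in [12,89] but odd — wrong type invalid
Class 3: x in [12,89] and even — valid
Class 4: x > 89 — out-of-range invalid
Total equivalence classes: 4

4 equivalence classes


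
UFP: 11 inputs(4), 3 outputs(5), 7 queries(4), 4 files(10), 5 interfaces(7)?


UFP = EI*4 + EO*5 + EQ*4 + ILF*10 + EIF*7
UFP = 11*4 + 3*5 + 7*4 + 4*10 + 5*7
UFP = 44 + 15 + 28 + 40 + 35
UFP = 162

162


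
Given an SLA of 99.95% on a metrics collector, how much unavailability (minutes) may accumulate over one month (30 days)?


Formula: allowed downtime = period * (100 - SLA) / 100
Period (month (30 days)) = 43200 minutes
Unavailability fraction = (100 - 99.95) / 100
Allowed downtime = 43200 * (100 - 99.95) / 100
Allowed downtime = 21.6 minutes

21.6 minutes


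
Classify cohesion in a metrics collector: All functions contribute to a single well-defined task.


Reasoning: Best: single purpose
Type: Functional cohesion

Functional cohesion


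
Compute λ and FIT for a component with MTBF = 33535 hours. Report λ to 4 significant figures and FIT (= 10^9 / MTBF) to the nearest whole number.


Formula: λ = 1 / MTBF; FIT = λ × 1e9 = 1e9 / MTBF
λ = 1 / 33535 ≈ 2.982e-05 failures/hour
FIT = 1e9 / 33535 ≈ 29820 failures per 1e9 hours (nearest whole number)

λ = 2.982e-05 /h, FIT = 29820


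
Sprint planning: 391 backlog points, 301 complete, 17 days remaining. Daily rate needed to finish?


Formula: Required rate = Remaining points / Days left
Remaining = 391 - 301 = 90 points
Required rate = 90 / 17 = 5.29 points/day

5.29 points/day


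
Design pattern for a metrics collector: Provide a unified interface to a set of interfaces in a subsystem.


This matches the Facade pattern

Facade


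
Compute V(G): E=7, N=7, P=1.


Formula: V(G) = E - N + 2P
V(G) = 7 - 7 + 2*1
V(G) = 0 + 2
V(G) = 2

2


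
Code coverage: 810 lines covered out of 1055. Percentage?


Coverage = covered / total * 100
Coverage = 810 / 1055 * 100
Coverage = 76.78%

76.78%


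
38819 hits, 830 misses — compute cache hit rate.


Formula: hit rate = hits / (hits + misses) * 100
hit rate = 38819 / (38819 + 830) * 100
hit rate = 38819 / 39649 * 100
hit rate = 97.91%

97.91%


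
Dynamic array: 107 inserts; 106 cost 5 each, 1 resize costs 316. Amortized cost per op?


Formula: Amortized cost = Total cost / Operations
Total cost = (106 * 5) + (1 * 316)
Total cost = 530 + 316 = 846
Amortized = 846 / 107 = 7.9065

7.9065


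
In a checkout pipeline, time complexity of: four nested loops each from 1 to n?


Reasoning: four levels of nesting
Complexity: O(n^4)

O(n^4)


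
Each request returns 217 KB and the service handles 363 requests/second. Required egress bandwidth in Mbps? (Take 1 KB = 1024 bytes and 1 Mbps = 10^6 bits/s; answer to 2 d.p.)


Formula: Mbps = payload_bytes * RPS * 8 / 1e6
Payload per request = 217 KB = 217 * 1024 = 222208 bytes
Total bytes/sec = 222208 * 363 = 80661504
Total bits/sec = 80661504 * 8 = 645292032
Mbps = 645292032 / 1e6 = 645.29

645.29 Mbps


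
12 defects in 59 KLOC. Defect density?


Defect density = defects / KLOC
Defect density = 12 / 59
Defect density = 0.203 defects/KLOC

0.203 defects/KLOC


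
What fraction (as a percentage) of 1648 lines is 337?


Coverage = covered / total * 100
Coverage = 337 / 1648 * 100
Coverage = 20.45%

20.45%


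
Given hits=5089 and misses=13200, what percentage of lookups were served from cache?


Formula: hit rate = hits / (hits + misses) * 100
hit rate = 5089 / (5089 + 13200) * 100
hit rate = 5089 / 18289 * 100
hit rate = 27.83%

27.83%


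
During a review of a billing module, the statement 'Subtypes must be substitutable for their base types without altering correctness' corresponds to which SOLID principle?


This describes the Liskov Substitution Principle (LSP)

Liskov Substitution Principle (LSP)


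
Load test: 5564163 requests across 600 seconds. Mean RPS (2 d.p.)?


Formula: throughput = requests / seconds
throughput = 5564163 / 600
throughput = 9273.61 requests/second

9273.61 requests/second


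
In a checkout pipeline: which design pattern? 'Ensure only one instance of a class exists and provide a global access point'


This matches the Singleton pattern

Singleton


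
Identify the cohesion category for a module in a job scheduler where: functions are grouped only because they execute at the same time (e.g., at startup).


Reasoning: Related by timing only
Type: Temporal cohesion

Temporal cohesion


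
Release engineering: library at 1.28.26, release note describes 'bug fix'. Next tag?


Current: 1.28.26
Change category: 'bug fix' → patch bump
SemVer rule: patch bump → increment PATCH (MAJOR and MINOR unchanged)
New: 1.28.27

1.28.27


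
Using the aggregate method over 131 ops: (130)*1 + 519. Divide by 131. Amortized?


Formula: Amortized cost = Total cost / Operations
Total cost = (130 * 1) + (1 * 519)
Total cost = 130 + 519 = 649
Amortized = 649 / 131 = 4.9542

4.9542


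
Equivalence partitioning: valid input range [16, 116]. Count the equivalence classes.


Valid range: [16, 116]
Class 1: x < 16 — invalid
Class 2: 16 ≤ x ≤ 116 — valid
Class 3: x > 116 — invalid
Total equivalence classes: 3

3 equivalence classes


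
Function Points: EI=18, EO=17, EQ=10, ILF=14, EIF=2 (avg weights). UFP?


UFP = EI*4 + EO*5 + EQ*4 + ILF*10 + EIF*7
UFP = 18*4 + 17*5 + 10*4 + 14*10 + 2*7
UFP = 72 + 85 + 40 + 140 + 14
UFP = 351

351


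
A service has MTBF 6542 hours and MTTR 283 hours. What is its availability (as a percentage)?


Availability = MTBF / (MTBF + MTTR)
Availability = 6542 / (6542 + 283)
Availability = 6542 / 6825
Availability = 95.8535%

95.8535%


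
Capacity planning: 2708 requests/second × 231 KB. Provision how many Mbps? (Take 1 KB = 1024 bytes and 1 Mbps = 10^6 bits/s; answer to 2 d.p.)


Formula: Mbps = payload_bytes * RPS * 8 / 1e6
Payload per request = 231 KB = 231 * 1024 = 236544 bytes
Total bytes/sec = 236544 * 2708 = 640561152
Total bits/sec = 640561152 * 8 = 5124489216
Mbps = 5124489216 / 1e6 = 5124.49

5124.49 Mbps


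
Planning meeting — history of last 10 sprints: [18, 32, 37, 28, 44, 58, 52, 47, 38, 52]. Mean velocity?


Formula: Avg velocity = Total points / Number of sprints
Points: [18, 32, 37, 28, 44, 58, 52, 47, 38, 52]
Sum = 18 + 32 + 37 + 28 + 44 + 58 + 52 + 47 + 38 + 52 = 406
Avg velocity = 406 / 10 = 40.6 points/sprint

40.6 points/sprint


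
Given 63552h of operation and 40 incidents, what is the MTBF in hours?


Formula: MTBF = Total operating time / Number of failures
MTBF = 63552 / 40
MTBF = 1588.8 hours

1588.8 hours


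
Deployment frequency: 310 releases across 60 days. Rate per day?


Formula: deployments per day = releases / days
= 310 / 60
= 5.167 deploys/day
(equivalently, 36.17 deploys/week)

5.167 deploys/day


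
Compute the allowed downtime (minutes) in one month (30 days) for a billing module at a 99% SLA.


Formula: allowed downtime = period * (100 - SLA) / 100
Period (month (30 days)) = 43200 minutes
Unavailability fraction = (100 - 99.0) / 100
Allowed downtime = 43200 * (100 - 99.0) / 100
Allowed downtime = 432.0 minutes

432.0 minutes


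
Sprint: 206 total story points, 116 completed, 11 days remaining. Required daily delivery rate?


Formula: Required rate = Remaining points / Days left
Remaining = 206 - 116 = 90 points
Required rate = 90 / 11 = 8.18 points/day

8.18 points/day


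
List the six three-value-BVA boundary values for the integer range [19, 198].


Range: [19, 198]
Boundaries: just below min, min, min+1, max-1, max, just above max
Values: [18, 19, 20, 197, 198, 199]

[18, 19, 20, 197, 198, 199]


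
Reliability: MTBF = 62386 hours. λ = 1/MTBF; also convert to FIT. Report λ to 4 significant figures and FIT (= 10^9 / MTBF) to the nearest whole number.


Formula: λ = 1 / MTBF; FIT = λ × 1e9 = 1e9 / MTBF
λ = 1 / 62386 ≈ 1.603e-05 failures/hour
FIT = 1e9 / 62386 ≈ 16029 failures per 1e9 hours (nearest whole number)

λ = 1.603e-05 /h, FIT = 16029


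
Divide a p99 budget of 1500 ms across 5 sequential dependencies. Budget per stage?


Formula: per_stage = total_budget / stages
per_stage = 1500 / 5
per_stage = 300.0 ms

300.0 ms


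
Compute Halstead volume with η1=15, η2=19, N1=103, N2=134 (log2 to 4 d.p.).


Formula: V = N * log2(η), where N = N1 + N2 and η = η1 + η2
η = 15 + 19 = 34
N = 103 + 134 = 237
log2(34) ≈ 5.0875
V = 237 * 5.0875 = 1205.74

1205.74


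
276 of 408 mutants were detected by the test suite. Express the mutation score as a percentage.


Mutation score = killed / total * 100
Mutation score = 276 / 408 * 100
Mutation score = 67.65%

67.65%
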